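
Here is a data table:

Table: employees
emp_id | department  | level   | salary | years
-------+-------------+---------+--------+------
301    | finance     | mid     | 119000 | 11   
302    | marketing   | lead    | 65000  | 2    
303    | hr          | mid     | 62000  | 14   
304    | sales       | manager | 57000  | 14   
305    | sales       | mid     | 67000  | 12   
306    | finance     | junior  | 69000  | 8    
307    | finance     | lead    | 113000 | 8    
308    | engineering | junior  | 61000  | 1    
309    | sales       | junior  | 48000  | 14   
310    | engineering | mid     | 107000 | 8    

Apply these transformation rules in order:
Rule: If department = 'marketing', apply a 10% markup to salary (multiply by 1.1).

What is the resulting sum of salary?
774500.0

Step 1: Records with department = 'marketing' have total salary = 65000
Step 2: Apply multiplier: 65000 × 1.1 = 71500.0
Step 3: Other records total: 703000
Step 4: Final sum = 71500.0 + 703000 = 774500.0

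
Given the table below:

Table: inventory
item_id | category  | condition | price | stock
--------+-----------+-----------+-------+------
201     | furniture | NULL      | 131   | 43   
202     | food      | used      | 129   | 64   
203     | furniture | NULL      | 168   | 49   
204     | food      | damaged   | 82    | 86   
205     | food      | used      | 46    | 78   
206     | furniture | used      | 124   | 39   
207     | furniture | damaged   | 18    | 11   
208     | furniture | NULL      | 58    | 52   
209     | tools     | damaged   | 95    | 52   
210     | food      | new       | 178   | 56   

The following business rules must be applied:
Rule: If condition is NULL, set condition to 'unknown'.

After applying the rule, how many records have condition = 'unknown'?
3

Step 1: Count records where condition IS NULL
Step 2: Found 3 records with NULL condition
Step 3: These records will have condition set to 'unknown'
Step 4: Records already having condition = 'unknown': 0
Step 5: Answer: 3 + 0 = 3 records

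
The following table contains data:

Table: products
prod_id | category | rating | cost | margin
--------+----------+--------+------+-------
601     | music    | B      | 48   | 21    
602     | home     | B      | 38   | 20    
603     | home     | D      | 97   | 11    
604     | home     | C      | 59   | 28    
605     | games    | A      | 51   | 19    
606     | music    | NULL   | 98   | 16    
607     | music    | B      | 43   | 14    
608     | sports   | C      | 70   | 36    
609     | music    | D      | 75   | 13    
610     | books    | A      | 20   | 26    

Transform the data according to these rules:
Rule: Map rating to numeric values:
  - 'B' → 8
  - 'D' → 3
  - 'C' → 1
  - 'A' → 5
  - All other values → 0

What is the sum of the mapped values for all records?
42

Step 1: Apply mapping to each record
Step 2: Count by status:
  'B': 3 records × 8 = 24
  'D': 2 records × 3 = 6
  'C': 2 records × 1 = 2
  'A': 2 records × 5 = 10
Step 3: Sum all mapped values = 42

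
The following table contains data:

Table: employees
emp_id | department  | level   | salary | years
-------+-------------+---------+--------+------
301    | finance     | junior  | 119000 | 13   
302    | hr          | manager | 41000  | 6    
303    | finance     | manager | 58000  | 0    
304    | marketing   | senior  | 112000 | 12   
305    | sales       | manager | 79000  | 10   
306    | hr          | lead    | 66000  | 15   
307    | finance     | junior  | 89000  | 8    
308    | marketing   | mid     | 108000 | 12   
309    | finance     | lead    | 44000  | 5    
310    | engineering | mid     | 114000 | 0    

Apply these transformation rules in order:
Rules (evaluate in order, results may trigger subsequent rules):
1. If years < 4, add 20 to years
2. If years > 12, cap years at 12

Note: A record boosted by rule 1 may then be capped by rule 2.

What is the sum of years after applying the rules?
101

Step 1: Apply rule 1 to records with years < 4
  - 2 records get bonus of 20
  - Of these, 2 records then exceed 12 and get capped
Step 2: Apply rule 2 to records with years > 12
  - 2 records (original) are capped
Step 3: Calculate final sum = 101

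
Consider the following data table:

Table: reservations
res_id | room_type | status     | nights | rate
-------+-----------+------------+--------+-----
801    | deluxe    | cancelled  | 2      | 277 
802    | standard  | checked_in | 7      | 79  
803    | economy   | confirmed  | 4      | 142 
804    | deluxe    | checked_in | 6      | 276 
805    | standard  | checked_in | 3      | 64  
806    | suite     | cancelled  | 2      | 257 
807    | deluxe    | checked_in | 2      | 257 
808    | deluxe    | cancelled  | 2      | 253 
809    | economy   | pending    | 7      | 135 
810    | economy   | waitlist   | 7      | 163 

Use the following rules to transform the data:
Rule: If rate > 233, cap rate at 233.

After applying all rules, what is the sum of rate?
1748

Step 1: 5 records have rate > 233
Step 2: These records originally summed to 1320
Step 3: After capping: 5 × 233 = 1165
Step 4: Unaffected records sum: 583
Step 5: Final sum = 1165 + 583 = 1748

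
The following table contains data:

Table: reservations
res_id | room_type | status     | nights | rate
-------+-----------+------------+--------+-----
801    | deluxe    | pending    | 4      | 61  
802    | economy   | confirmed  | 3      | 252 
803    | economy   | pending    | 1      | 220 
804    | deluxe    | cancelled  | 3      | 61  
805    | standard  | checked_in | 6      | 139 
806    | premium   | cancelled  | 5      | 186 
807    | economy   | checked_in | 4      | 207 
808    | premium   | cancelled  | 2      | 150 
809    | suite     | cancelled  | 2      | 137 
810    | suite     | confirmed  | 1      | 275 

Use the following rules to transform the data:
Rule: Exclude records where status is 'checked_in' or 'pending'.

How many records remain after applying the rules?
6

Step 1: Count records to exclude
  - 2 (checked_in) + 2 (pending) = 4 records
Step 2: Total records: 10
Step 3: Remaining = 10 - 4 = 6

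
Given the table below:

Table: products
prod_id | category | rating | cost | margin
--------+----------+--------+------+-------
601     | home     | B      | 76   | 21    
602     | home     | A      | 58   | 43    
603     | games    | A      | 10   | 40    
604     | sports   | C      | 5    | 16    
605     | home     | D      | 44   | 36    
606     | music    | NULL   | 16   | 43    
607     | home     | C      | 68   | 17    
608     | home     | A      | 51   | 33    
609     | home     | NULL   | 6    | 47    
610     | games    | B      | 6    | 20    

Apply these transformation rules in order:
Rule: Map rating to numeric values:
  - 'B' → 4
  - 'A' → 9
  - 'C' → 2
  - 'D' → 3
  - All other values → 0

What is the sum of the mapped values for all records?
42

Step 1: Apply mapping to each record
Step 2: Count by status:
  'B': 2 records × 4 = 8
  'A': 3 records × 9 = 27
  'C': 2 records × 2 = 4
  'D': 1 records × 3 = 3
Step 3: Sum all mapped values = 42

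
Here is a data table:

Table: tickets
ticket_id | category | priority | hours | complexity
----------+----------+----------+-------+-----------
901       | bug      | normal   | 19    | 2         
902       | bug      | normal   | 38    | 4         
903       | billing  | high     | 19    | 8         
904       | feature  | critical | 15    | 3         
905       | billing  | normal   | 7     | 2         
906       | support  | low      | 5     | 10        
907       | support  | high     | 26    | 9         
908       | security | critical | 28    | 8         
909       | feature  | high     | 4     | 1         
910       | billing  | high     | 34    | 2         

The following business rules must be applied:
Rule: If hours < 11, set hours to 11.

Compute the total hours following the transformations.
212

Step 1: 3 records have hours < 11
Step 2: These records originally summed to 16
Step 3: After setting to minimum: 3 × 11 = 33
Step 4: Unaffected records sum: 179
Step 5: Final sum = 33 + 179 = 212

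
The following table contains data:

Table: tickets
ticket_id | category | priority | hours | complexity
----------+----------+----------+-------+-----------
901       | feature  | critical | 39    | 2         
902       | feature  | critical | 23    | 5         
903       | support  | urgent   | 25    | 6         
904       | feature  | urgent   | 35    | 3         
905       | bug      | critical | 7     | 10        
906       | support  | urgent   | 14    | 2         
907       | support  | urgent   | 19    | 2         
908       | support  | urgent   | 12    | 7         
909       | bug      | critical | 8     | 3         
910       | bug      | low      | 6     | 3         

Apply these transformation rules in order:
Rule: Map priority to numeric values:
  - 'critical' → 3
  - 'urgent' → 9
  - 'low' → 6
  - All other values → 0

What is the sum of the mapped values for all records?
63

Step 1: Apply mapping to each record
Step 2: Count by status:
  'critical': 4 records × 3 = 12
  'urgent': 5 records × 9 = 45
  'low': 1 records × 6 = 6
Step 3: Sum all mapped values = 63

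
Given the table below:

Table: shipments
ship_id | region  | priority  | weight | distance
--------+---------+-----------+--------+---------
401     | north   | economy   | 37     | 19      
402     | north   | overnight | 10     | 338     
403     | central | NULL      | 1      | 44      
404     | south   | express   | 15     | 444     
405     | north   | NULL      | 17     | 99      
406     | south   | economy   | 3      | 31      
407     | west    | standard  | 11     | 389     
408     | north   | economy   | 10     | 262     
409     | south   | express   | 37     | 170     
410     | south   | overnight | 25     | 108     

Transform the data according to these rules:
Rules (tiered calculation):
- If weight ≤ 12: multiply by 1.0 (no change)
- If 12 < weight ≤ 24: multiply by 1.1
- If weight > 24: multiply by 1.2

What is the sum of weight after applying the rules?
189.0

Step 1: Tier 1 (weight ≤ 12): 5 records, sum = 35 × 1.0 = 35.0
Step 2: Tier 2 (12 < weight ≤ 24): 2 records, sum = 32 × 1.1 = 35.2
Step 3: Tier 3 (weight > 24): 3 records, sum = 99 × 1.2 = 118.8
Step 4: Final sum = 35.0 + 35.2 + 118.8 = 189.0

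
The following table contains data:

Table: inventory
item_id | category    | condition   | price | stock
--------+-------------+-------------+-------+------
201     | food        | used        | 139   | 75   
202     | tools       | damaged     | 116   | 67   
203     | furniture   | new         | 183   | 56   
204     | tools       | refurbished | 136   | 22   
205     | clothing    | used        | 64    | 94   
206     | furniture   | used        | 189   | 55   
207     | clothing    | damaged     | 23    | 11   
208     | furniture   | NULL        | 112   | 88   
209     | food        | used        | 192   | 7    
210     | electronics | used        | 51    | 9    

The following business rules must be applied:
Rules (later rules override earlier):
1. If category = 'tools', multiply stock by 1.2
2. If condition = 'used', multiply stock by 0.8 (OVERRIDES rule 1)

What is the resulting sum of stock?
453.8

Step 1: Rule 2 takes priority for records with condition = 'used'
  - 5 records: 240 × 0.8 = 192.0
Step 2: Rule 1 applies to remaining records with category = 'tools'
  - 2 records: 89 × 1.2 = 106.8
Step 3: Other records unchanged: 155
Step 4: Final sum = 192.0 + 106.8 + 155 = 453.8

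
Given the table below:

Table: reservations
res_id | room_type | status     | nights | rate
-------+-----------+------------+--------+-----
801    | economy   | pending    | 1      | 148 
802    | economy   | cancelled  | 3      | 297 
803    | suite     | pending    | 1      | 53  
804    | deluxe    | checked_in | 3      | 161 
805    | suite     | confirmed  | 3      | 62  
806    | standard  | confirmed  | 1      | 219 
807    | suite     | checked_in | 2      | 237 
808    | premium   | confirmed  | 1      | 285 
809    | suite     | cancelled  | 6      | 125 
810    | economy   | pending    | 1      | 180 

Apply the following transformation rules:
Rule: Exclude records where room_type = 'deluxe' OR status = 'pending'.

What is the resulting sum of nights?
16

Step 1: Find records where room_type = 'deluxe' OR status = 'pending'
Step 2: 4 records match, summing to 6
Step 3: Original sum: 22
Step 4: Remaining sum = 22 - 6 = 16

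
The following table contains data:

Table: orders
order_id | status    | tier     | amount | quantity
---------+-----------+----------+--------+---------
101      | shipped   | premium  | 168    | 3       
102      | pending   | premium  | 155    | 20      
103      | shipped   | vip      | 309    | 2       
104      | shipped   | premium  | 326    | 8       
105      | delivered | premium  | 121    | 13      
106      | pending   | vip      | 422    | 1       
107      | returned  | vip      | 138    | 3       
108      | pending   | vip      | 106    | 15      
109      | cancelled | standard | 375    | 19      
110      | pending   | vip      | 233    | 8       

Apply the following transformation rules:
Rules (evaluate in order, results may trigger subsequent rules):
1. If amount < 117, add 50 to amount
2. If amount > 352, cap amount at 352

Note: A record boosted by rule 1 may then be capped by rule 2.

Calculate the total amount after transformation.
2310

Step 1: Apply rule 1 to records with amount < 117
  - 1 records get bonus of 50
  - Of these, 0 records then exceed 352 and get capped
Step 2: Apply rule 2 to records with amount > 352
  - 2 records (original) are capped
Step 3: Calculate final sum = 2310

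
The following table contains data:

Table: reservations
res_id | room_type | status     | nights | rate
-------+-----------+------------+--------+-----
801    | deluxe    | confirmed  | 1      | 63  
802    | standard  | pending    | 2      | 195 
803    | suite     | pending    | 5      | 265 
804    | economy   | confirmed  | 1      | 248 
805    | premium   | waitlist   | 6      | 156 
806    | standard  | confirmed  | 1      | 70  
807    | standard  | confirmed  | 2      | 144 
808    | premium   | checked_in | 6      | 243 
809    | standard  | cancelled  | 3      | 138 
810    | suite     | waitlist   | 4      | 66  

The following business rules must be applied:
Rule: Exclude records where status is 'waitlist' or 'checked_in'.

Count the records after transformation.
7

Step 1: Count records to exclude
  - 2 (waitlist) + 1 (checked_in) = 3 records
Step 2: Total records: 10
Step 3: Remaining = 10 - 3 = 7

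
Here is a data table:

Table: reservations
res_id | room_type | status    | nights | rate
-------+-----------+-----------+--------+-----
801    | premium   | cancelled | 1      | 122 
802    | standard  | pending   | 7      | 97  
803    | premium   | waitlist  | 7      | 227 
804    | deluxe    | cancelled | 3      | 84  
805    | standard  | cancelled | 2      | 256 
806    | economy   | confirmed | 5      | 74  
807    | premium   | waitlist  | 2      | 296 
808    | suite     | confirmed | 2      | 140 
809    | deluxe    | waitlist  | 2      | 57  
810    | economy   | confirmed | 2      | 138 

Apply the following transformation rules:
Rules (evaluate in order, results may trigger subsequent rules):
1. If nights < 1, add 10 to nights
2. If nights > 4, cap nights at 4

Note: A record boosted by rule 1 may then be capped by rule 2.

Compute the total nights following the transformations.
26

Step 1: Apply rule 1 to records with nights < 1
  - 0 records get bonus of 10
  - Of these, 0 records then exceed 4 and get capped
Step 2: Apply rule 2 to records with nights > 4
  - 3 records (original) are capped
Step 3: Calculate final sum = 26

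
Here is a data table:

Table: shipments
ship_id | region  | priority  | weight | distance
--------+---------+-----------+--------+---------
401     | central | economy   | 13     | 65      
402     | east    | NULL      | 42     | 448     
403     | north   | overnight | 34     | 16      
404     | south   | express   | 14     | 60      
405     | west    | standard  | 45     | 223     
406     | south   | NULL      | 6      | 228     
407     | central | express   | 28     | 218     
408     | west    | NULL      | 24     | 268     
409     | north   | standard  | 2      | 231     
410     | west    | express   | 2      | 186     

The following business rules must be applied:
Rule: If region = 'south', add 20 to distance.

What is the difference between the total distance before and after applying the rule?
40

Step 1: Original sum of distance = 1943
Step 2: 2 records have region = 'south'
Step 3: Each affected record changes by 20
Step 4: Total change = 2 × 20 = 40
Step 5: New sum = 1943 + 40 = 1983
Step 6: Difference = |1983 - 1943| = 40
        (Sum increased by 40)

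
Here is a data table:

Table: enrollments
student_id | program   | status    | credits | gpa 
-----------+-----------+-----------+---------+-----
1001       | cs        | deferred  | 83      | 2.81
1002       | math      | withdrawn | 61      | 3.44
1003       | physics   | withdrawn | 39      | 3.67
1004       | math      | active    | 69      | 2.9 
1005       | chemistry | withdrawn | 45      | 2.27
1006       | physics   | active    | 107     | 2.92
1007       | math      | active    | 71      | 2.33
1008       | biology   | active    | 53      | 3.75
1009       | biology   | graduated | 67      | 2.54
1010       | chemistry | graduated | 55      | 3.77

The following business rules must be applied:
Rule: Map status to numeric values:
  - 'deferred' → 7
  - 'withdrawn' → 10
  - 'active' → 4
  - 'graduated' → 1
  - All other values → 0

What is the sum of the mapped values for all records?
55

Step 1: Apply mapping to each record
Step 2: Count by status:
  'deferred': 1 records × 7 = 7
  'withdrawn': 3 records × 10 = 30
  'active': 4 records × 4 = 16
  'graduated': 2 records × 1 = 2
Step 3: Sum all mapped values = 55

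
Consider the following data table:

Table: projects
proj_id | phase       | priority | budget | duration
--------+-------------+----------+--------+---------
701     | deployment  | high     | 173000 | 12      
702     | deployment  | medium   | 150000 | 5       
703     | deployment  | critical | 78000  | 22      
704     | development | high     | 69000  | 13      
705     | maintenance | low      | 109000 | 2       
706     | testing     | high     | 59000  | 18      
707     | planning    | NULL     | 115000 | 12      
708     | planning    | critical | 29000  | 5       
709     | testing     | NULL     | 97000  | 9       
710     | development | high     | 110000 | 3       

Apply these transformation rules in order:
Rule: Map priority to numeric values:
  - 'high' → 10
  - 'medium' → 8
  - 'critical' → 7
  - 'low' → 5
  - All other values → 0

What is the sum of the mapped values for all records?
67

Step 1: Apply mapping to each record
Step 2: Count by status:
  'high': 4 records × 10 = 40
  'medium': 1 records × 8 = 8
  'critical': 2 records × 7 = 14
  'low': 1 records × 5 = 5
Step 3: Sum all mapped values = 67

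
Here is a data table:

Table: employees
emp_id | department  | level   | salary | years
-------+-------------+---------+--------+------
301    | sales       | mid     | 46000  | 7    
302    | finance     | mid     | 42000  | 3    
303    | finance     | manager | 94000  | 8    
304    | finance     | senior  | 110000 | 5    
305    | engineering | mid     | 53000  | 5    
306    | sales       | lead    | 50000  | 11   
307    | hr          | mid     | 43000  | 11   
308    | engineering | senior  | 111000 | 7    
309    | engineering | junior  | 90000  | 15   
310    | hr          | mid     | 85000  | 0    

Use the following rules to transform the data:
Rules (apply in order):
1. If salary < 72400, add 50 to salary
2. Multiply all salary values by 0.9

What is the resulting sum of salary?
651825.0

Step 1: Apply Rule 1 - Add 50 to records with salary < 72400
  - 5 records affected: 234000 + (5 × 50) = 234250
  - Unaffected records: 490000
  - Sum after Rule 1: 724250
Step 2: Apply Rule 2 - Multiply all by 0.9
  - 724250 × 0.9 = 651825.0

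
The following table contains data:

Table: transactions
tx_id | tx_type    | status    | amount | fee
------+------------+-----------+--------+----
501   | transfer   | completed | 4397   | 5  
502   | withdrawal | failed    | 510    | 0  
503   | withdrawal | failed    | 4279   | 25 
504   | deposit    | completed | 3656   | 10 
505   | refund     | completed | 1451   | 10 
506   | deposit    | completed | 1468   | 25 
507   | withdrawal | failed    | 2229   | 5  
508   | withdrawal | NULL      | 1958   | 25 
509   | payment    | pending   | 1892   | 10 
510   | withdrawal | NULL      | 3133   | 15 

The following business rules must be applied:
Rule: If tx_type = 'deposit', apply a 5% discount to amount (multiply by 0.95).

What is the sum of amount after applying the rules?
24716.8

Step 1: Records with tx_type = 'deposit' have total amount = 5124
Step 2: Apply multiplier: 5124 × 0.95 = 4867.8
Step 3: Other records total: 19849
Step 4: Final sum = 4867.8 + 19849 = 24716.8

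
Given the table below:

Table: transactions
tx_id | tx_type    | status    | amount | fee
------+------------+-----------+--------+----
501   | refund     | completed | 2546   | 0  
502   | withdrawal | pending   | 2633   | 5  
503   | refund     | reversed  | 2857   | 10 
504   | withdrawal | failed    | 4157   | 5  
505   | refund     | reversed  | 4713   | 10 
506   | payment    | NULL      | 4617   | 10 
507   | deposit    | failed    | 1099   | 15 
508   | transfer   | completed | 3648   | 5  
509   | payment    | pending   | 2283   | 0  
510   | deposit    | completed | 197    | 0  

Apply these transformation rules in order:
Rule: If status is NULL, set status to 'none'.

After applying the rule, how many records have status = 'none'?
1

Step 1: Count records where status IS NULL
Step 2: Found 1 records with NULL status
Step 3: These records will have status set to 'none'
Step 4: Records already having status = 'none': 0
Step 5: Answer: 1 + 0 = 1 records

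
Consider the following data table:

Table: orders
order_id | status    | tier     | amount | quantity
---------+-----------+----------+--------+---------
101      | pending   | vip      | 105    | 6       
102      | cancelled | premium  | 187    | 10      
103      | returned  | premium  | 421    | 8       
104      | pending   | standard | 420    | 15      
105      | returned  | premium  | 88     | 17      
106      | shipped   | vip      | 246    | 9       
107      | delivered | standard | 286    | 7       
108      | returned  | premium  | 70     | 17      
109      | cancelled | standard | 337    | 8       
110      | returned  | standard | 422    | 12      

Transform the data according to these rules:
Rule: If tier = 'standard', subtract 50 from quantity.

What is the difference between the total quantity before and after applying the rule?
200

Step 1: Original sum of quantity = 109
Step 2: 4 records have tier = 'standard'
Step 3: Each affected record changes by -50
Step 4: Total change = 4 × -50 = -200
Step 5: New sum = 109 + -200 = -91
Step 6: Difference = |-91 - 109| = 200
        (Sum decreased by 200)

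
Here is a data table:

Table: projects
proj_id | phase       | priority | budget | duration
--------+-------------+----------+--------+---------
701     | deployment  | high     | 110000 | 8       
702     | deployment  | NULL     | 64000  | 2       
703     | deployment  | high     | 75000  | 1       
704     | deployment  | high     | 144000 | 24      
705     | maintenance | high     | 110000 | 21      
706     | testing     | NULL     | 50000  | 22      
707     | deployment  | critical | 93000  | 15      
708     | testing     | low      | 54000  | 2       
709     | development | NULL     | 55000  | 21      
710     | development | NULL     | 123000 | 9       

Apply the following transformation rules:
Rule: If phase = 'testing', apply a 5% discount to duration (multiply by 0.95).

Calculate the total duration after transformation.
123.8

Step 1: Records with phase = 'testing' have total duration = 24
Step 2: Apply multiplier: 24 × 0.95 = 22.8
Step 3: Other records total: 101
Step 4: Final sum = 22.8 + 101 = 123.8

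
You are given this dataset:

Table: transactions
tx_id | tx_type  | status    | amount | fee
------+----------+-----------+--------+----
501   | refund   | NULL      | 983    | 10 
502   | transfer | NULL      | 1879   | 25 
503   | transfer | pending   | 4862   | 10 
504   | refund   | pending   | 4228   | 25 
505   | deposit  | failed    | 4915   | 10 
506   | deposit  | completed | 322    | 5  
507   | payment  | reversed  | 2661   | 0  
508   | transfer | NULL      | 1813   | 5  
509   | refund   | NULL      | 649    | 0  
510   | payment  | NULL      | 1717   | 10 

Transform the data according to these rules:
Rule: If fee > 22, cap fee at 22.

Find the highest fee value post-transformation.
22

Step 1: Original maximum fee = 25
Step 2: Apply cap at 22
Step 3: 2 records had fee > 22 and were capped
Step 4: Maximum after transformation = 22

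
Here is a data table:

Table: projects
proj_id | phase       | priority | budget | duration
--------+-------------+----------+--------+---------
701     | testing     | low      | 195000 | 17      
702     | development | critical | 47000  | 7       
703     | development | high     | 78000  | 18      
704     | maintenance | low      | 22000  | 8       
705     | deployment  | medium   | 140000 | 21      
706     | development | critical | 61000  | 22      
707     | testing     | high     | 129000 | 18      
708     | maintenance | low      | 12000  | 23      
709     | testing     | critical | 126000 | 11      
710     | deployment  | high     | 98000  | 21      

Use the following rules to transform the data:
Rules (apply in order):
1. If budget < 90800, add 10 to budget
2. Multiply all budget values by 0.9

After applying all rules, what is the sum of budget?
817245.0

Step 1: Apply Rule 1 - Add 10 to records with budget < 90800
  - 5 records affected: 220000 + (5 × 10) = 220050
  - Unaffected records: 688000
  - Sum after Rule 1: 908050
Step 2: Apply Rule 2 - Multiply all by 0.9
  - 908050 × 0.9 = 817245.0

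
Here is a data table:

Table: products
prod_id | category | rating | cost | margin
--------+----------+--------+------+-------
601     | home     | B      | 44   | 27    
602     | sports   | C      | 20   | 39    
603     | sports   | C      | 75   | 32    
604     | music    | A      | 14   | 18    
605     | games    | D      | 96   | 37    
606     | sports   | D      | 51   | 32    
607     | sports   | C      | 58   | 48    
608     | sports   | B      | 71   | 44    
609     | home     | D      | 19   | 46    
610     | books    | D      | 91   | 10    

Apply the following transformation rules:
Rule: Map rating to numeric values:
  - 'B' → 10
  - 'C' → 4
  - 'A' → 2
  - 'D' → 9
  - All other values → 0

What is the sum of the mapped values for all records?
70

Step 1: Apply mapping to each record
Step 2: Count by status:
  'B': 2 records × 10 = 20
  'C': 3 records × 4 = 12
  'A': 1 records × 2 = 2
  'D': 4 records × 9 = 36
Step 3: Sum all mapped values = 70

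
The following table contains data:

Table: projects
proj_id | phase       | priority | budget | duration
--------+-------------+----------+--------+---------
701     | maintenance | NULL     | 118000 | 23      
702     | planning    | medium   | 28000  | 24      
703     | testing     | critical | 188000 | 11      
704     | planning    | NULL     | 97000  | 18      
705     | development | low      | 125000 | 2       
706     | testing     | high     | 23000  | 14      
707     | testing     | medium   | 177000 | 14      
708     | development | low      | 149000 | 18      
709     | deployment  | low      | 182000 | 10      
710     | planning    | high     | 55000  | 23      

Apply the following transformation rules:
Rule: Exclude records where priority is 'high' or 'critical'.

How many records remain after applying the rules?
7

Step 1: Count records to exclude
  - 2 (high) + 1 (critical) = 3 records
Step 2: Total records: 10
Step 3: Remaining = 10 - 3 = 7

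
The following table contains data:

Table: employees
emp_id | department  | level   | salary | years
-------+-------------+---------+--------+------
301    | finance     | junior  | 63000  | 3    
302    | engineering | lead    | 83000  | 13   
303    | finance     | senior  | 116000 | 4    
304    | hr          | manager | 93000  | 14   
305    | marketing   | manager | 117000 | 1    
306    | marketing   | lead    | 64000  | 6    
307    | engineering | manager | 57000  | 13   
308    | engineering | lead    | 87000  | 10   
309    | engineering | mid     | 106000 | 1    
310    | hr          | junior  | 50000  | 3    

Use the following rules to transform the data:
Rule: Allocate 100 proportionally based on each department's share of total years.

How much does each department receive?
engineering: 54.41, finance: 10.29, hr: 25.0, marketing: 10.29

Step 1: Calculate total years = 68
Step 2: Calculate each department's proportion:
  engineering: 37/68 = 54.41% → 54.41
  finance: 7/68 = 10.29% → 10.29
  hr: 17/68 = 25.00% → 25.0
  marketing: 7/68 = 10.29% → 10.29
Step 3: Verify: sum of allocations ≈ 100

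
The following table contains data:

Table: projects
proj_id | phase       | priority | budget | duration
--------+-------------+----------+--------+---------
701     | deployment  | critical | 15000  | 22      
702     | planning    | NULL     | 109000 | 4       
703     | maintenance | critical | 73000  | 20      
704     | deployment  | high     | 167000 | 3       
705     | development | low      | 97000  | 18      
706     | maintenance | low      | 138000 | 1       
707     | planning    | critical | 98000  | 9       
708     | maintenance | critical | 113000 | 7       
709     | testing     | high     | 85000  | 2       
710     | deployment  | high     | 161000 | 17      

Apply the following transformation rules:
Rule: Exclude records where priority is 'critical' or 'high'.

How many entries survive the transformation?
3

Step 1: Count records to exclude
  - 4 (critical) + 3 (high) = 7 records
Step 2: Total records: 10
Step 3: Remaining = 10 - 7 = 3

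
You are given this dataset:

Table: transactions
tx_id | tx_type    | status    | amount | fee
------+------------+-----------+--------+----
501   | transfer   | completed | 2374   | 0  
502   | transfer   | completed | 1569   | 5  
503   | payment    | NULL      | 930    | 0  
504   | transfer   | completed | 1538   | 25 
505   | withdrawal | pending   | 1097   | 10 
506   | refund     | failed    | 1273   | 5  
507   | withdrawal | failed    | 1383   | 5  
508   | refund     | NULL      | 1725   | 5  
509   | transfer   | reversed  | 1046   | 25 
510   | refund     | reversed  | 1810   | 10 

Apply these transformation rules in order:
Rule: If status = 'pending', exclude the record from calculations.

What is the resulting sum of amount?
13648

Step 1: Identify records where status = 'pending'
Step 2: The excluded records sum to 1097
Step 3: Original total amount = 14745
Step 4: Remaining total = 14745 - 1097 = 13648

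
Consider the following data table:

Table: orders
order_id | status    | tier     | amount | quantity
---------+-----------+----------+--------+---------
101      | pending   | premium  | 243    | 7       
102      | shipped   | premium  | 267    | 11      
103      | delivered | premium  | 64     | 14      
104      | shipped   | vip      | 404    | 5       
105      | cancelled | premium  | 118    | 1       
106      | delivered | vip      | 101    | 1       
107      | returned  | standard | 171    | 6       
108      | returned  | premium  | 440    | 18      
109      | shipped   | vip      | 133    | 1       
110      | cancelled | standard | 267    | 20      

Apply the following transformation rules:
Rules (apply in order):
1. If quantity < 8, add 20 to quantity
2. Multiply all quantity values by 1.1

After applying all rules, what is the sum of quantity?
224.4

Step 1: Apply Rule 1 - Add 20 to records with quantity < 8
  - 6 records affected: 21 + (6 × 20) = 141
  - Unaffected records: 63
  - Sum after Rule 1: 204
Step 2: Apply Rule 2 - Multiply all by 1.1
  - 204 × 1.1 = 224.4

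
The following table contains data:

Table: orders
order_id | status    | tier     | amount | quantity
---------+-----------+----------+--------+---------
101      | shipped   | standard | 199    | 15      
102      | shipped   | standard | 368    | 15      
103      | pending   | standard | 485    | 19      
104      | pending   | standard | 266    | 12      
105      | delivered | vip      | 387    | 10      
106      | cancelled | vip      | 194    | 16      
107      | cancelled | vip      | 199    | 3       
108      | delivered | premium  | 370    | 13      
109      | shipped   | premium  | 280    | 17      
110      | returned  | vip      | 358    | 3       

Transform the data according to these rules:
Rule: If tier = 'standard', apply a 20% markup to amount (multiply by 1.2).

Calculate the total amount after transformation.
3369.6

Step 1: Records with tier = 'standard' have total amount = 1318
Step 2: Apply multiplier: 1318 × 1.2 = 1581.6
Step 3: Other records total: 1788
Step 4: Final sum = 1581.6 + 1788 = 3369.6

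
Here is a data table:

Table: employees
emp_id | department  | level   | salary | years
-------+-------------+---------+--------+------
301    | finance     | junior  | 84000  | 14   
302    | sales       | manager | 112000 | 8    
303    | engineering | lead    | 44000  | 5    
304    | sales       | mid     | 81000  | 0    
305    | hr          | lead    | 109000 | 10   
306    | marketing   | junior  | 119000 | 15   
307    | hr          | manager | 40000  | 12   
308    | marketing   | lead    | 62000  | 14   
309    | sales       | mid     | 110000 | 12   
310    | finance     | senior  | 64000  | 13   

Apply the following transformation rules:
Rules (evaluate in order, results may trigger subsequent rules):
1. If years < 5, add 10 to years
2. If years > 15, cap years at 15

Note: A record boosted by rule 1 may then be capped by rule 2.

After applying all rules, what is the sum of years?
113

Step 1: Apply rule 1 to records with years < 5
  - 1 records get bonus of 10
  - Of these, 0 records then exceed 15 and get capped
Step 2: Apply rule 2 to records with years > 15
  - 0 records (original) are capped
Step 3: Calculate final sum = 113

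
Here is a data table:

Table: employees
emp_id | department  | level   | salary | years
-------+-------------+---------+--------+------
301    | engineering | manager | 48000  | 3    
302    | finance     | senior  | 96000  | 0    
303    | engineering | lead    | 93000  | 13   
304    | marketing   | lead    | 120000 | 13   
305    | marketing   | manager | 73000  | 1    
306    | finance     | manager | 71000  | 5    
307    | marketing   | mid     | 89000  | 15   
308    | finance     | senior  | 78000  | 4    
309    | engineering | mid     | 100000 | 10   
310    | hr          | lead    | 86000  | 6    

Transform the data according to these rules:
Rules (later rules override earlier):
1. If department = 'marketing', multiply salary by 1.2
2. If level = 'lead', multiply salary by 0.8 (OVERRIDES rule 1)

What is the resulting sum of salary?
826600.0

Step 1: Rule 2 takes priority for records with level = 'lead'
  - 3 records: 299000 × 0.8 = 239200.0
Step 2: Rule 1 applies to remaining records with department = 'marketing'
  - 2 records: 162000 × 1.2 = 194400.0
Step 3: Other records unchanged: 393000
Step 4: Final sum = 239200.0 + 194400.0 + 393000 = 826600.0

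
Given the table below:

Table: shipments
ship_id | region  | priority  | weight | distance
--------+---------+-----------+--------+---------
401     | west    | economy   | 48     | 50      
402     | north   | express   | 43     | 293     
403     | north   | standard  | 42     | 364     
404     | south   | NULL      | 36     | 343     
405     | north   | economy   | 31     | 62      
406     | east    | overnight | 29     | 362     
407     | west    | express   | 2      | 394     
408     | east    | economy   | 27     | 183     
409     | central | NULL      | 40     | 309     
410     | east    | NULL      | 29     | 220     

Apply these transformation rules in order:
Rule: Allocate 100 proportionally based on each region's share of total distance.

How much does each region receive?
central: 11.98, east: 29.65, north: 27.87, south: 13.29, west: 17.21

Step 1: Calculate total distance = 2580
Step 2: Calculate each region's proportion:
  central: 309/2580 = 11.98% → 11.98
  east: 765/2580 = 29.65% → 29.65
  north: 719/2580 = 27.87% → 27.87
  south: 343/2580 = 13.29% → 13.29
  west: 444/2580 = 17.21% → 17.21
Step 3: Verify: sum of allocations ≈ 100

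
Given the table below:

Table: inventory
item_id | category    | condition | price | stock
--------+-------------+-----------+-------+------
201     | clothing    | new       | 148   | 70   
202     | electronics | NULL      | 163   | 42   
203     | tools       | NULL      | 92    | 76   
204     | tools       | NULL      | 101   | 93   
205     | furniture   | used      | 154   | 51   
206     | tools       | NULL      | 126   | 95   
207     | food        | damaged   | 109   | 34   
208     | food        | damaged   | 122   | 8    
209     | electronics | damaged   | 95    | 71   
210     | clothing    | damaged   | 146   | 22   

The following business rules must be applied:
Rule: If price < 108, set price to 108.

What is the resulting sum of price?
1292

Step 1: 3 records have price < 108
Step 2: These records originally summed to 288
Step 3: After setting to minimum: 3 × 108 = 324
Step 4: Unaffected records sum: 968
Step 5: Final sum = 324 + 968 = 1292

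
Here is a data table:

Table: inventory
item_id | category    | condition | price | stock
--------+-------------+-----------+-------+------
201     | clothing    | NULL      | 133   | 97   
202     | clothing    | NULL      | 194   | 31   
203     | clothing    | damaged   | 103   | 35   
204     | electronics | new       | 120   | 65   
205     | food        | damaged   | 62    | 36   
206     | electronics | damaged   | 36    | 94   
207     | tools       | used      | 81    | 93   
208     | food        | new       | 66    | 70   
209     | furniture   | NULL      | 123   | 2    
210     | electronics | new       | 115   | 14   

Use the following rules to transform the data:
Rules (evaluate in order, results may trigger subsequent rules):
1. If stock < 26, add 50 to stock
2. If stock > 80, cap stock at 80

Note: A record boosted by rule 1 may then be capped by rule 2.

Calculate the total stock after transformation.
593

Step 1: Apply rule 1 to records with stock < 26
  - 2 records get bonus of 50
  - Of these, 0 records then exceed 80 and get capped
Step 2: Apply rule 2 to records with stock > 80
  - 3 records (original) are capped
Step 3: Calculate final sum = 593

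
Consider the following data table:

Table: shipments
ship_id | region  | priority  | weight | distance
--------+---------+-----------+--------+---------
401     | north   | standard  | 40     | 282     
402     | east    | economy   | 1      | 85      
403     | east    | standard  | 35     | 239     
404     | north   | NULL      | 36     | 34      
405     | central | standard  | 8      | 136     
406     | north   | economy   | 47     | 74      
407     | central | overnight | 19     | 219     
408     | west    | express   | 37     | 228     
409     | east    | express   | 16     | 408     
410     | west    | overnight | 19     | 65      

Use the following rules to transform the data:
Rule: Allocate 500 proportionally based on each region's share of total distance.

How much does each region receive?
central: 100.28, east: 206.78, north: 110.17, west: 82.77

Step 1: Calculate total distance = 1770
Step 2: Calculate each region's proportion:
  central: 355/1770 = 20.06% → 100.28
  east: 732/1770 = 41.36% → 206.78
  north: 390/1770 = 22.03% → 110.17
  west: 293/1770 = 16.55% → 82.77
Step 3: Verify: sum of allocations ≈ 500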